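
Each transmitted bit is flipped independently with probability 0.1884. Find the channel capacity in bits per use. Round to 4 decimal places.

Binary symmetric channel: C = 1 − h₂(ε) where h₂ is the binary entropy function.
h₂(0.1884) = −0.1884·log₂0.1884 − 0.8116·log₂0.8116 = 0.6981.
C = 1 − 0.6981 = 0.3019 bits per channel use.

0.3019 bits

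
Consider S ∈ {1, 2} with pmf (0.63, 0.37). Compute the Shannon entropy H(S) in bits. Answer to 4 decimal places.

H(S) = −Σ p·log₂ p.
  −(0.63)·log₂(0.63) = 0.41994
  −(0.37)·log₂(0.37) = 0.53073
Sum: 0.41994 + 0.53073 = 0.9507 bits.

0.9507 bits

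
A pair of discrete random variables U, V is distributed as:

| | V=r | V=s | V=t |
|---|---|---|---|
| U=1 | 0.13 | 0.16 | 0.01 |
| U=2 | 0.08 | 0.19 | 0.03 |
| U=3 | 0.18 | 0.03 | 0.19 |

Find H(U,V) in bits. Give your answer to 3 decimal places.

H(U,V) = −Σ p(x,y)·log₂ p(x,y) over all 9 cells.
  cell (1,r): −0.13·log₂0.13 = 0.3826
  cell (1,s): −0.16·log₂0.16 = 0.4230
  cell (1,t): −0.01·log₂0.01 = 0.0664
  cell (2,r): −0.08·log₂0.08 = 0.2915
  cell (2,s): −0.19·log₂0.19 = 0.4552
  cell (2,t): −0.03·log₂0.03 = 0.1518
  cell (3,r): −0.18·log₂0.18 = 0.4453
  cell (3,s): −0.03·log₂0.03 = 0.1518
  cell (3,t): −0.19·log₂0.19 = 0.4552
Sum = 2.823 bits.

2.823 bits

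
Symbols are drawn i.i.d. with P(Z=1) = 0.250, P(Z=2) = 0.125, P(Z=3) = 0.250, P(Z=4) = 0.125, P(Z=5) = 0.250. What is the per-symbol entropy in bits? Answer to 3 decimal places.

H(Z) = −Σ p·log₂ p.
  −(0.250)·log₂(0.250) = 0.5000
  −(0.125)·log₂(0.125) = 0.3750
  −(0.250)·log₂(0.250) = 0.5000
  −(0.125)·log₂(0.125) = 0.3750
  −(0.250)·log₂(0.250) = 0.5000
Sum: 0.5000 + 0.3750 + 0.5000 + 0.3750 + 0.5000 = 2.250 bits.

2.250 bits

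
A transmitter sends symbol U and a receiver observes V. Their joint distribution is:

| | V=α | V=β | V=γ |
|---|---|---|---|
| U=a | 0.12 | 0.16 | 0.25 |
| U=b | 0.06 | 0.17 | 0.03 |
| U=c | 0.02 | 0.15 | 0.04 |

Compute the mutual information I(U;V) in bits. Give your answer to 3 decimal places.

0.133 bits

Marginals: p(U) = (0.5300, 0.2600, 0.2100), p(V) = (0.2000, 0.4800, 0.3200).
I(U;V) = H(U) + H(V) − H(U,V).
H(U) = 1.4636, H(V) = 1.4987, H(U,V) = 2.8291.
I(U;V) = 1.4636 + 1.4987 − 2.8291 = 0.133 bits.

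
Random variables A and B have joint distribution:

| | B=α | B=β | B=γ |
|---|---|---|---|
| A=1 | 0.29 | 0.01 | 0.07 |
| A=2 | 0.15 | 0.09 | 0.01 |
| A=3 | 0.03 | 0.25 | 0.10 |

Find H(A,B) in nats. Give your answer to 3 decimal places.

1.821 nats

H(A,B) = −Σ p(x,y)·ln p(x,y) over all 9 cells.
  cell (1,α): −0.29·ln0.29 = 0.3590
  cell (1,β): −0.01·ln0.01 = 0.0461
  cell (1,γ): −0.07·ln0.07 = 0.1861
  cell (2,α): −0.15·ln0.15 = 0.2846
  cell (2,β): −0.09·ln0.09 = 0.2167
  cell (2,γ): −0.01·ln0.01 = 0.0461
  cell (3,α): −0.03·ln0.03 = 0.1052
  cell (3,β): −0.25·ln0.25 = 0.3466
  cell (3,γ): −0.10·ln0.10 = 0.2303
Sum = 1.821 nats.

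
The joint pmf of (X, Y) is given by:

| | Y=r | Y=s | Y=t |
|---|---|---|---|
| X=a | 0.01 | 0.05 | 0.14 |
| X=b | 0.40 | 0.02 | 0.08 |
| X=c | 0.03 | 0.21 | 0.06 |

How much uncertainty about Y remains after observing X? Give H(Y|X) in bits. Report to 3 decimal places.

0.995 bits

Marginals: p(X) = (0.2000, 0.5000, 0.3000), p(Y) = (0.4400, 0.2800, 0.2800).
H(Y|X) = Σ p(X) · H(Y|X=·).
  X=a: p=0.2000, H(Y|X=a) = 1.0763
  X=b: p=0.5000, H(Y|X=b) = 0.8663
  X=c: p=0.3000, H(Y|X=c) = 1.1568
Weighted sum = 0.995 bits.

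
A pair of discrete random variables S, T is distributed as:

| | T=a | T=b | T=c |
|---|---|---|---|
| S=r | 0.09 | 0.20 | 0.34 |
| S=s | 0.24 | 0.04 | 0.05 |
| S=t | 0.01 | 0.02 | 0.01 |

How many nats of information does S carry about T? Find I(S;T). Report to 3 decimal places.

0.172 nats

Marginals: p(S) = (0.6300, 0.3300, 0.0400), p(T) = (0.3400, 0.2600, 0.4000).
I(S;T) = Σ p(x,y)·ln[p(x,y)/(p(x)p(y))].
  (r,a): 0.09·ln(0.4202) = -0.0780
  (r,b): 0.20·ln(1.2210) = 0.0399
  (r,c): 0.34·ln(1.3492) = 0.1018
  (s,a): 0.24·ln(2.1390) = 0.1825
  (s,b): 0.04·ln(0.4662) = -0.0305
  (s,c): 0.05·ln(0.3788) = -0.0485
  (t,a): 0.01·ln(0.7353) = -0.0031
  (t,b): 0.02·ln(1.9231) = 0.0131
  (t,c): 0.01·ln(0.6250) = -0.0047
Sum = 0.172 nats.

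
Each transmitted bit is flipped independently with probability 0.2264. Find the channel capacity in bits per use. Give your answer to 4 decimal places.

0.2283 bits

Binary symmetric channel: C = 1 − h₂(ε) where h₂ is the binary entropy function.
h₂(0.2264) = −0.2264·log₂0.2264 − 0.7736·log₂0.7736 = 0.7717.
C = 1 − 0.7717 = 0.2283 bits per channel use.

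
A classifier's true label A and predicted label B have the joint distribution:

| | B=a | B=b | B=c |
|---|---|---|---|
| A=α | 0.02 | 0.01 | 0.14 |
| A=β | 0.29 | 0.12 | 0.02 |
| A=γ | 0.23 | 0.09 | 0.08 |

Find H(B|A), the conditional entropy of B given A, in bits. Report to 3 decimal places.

Marginals: p(A) = (0.1700, 0.4300, 0.4000), p(B) = (0.5400, 0.2200, 0.2400).
H(B|A) = Σ p(A) · H(B|A=·).
  A=α: p=0.1700, H(B|A=α) = 0.8343
  A=β: p=0.4300, H(B|A=β) = 1.1030
  A=γ: p=0.4000, H(B|A=γ) = 1.4076
Weighted sum = 1.179 bits.

1.179 bits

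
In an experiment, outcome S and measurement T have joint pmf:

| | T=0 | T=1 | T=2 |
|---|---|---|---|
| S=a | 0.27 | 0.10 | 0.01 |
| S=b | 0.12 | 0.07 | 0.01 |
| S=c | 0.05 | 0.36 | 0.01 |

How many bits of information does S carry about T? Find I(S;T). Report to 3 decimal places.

0.255 bits

Marginals: p(S) = (0.3800, 0.2000, 0.4200), p(T) = (0.4400, 0.5300, 0.0300).
I(S;T) = Σ p(x,y)·log₂[p(x,y)/(p(x)p(y))].
  (a,0): 0.27·log₂(1.6148) = 0.1867
  (a,1): 0.10·log₂(0.4965) = -0.1010
  (a,2): 0.01·log₂(0.8772) = -0.0019
  (b,0): 0.12·log₂(1.3636) = 0.0537
  (b,1): 0.07·log₂(0.6604) = -0.0419
  (b,2): 0.01·log₂(1.6667) = 0.0074
  (c,0): 0.05·log₂(0.2706) = -0.0943
  (c,1): 0.36·log₂(1.6173) = 0.2497
  (c,2): 0.01·log₂(0.7937) = -0.0033
Sum = 0.255 bits.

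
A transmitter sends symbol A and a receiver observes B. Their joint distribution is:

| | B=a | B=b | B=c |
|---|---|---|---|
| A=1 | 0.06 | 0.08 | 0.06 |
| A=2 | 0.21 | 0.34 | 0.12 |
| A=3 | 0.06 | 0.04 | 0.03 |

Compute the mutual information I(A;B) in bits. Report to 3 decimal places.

0.021 bits

Marginals: p(A) = (0.2000, 0.6700, 0.1300), p(B) = (0.3300, 0.4600, 0.2100).
I(A;B) = H(A) + H(B) − H(A,B).
H(A) = 1.2341, H(B) = 1.5160, H(A,B) = 2.7287.
I(A;B) = 1.2341 + 1.5160 − 2.7287 = 0.021 bits.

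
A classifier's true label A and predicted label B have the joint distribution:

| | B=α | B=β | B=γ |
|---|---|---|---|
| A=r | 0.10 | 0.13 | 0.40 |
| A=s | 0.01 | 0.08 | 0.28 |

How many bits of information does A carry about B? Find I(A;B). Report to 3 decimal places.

Marginals: p(A) = (0.6300, 0.3700), p(B) = (0.1100, 0.2100, 0.6800).
I(A;B) = H(A) + H(B) − H(A,B).
H(A) = 0.9507, H(B) = 1.2015, H(A,B) = 2.1158.
I(A;B) = 0.9507 + 1.2015 − 2.1158 = 0.036 bits.

0.036 bits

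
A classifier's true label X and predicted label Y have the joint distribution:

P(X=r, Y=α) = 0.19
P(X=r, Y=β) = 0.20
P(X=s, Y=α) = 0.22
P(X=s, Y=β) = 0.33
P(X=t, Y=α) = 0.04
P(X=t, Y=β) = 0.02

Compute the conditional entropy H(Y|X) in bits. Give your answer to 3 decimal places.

0.979 bits

Chain rule: H(Y|X) = H(X,Y) − H(X).
Marginals: p(X) = (0.3900, 0.5500, 0.0600), p(Y) = (0.4500, 0.5500).
H(X,Y) = 2.2266 bits; H(X) = 1.2477 bits.
H(Y|X) = 2.2266 − 1.2477 = 0.979 bits.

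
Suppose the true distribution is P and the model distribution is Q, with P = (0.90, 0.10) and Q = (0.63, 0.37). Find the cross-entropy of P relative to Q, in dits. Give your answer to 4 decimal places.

0.2238 dits

H(P,Q) = −Σ p·log₁₀ q.
  −0.90·log₁₀(0.63) = 0.18059
  −0.10·log₁₀(0.37) = 0.04318
H(P,Q) = 0.2238 dits.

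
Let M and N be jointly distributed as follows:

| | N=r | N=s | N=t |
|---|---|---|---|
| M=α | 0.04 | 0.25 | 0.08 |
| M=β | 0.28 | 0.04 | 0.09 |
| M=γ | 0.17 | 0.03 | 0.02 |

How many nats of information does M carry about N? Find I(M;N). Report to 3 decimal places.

0.232 nats

Marginals: p(M) = (0.3700, 0.4100, 0.2200), p(N) = (0.4900, 0.3200, 0.1900).
I(M;N) = H(M) + H(N) − H(M,N).
H(M) = 1.0665, H(N) = 1.0297, H(M,N) = 1.8640.
I(M;N) = 1.0665 + 1.0297 − 1.8640 = 0.232 nats.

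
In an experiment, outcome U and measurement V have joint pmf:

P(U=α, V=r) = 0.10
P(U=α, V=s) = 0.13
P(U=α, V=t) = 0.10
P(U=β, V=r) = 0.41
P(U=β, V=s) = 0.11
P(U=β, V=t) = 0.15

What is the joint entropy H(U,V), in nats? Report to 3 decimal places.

H(U,V) = −Σ p(x,y)·ln p(x,y) over all 6 cells.
  cell (α,r): −0.10·ln0.10 = 0.2303
  cell (α,s): −0.13·ln0.13 = 0.2652
  cell (α,t): −0.10·ln0.10 = 0.2303
  cell (β,r): −0.41·ln0.41 = 0.3656
  cell (β,s): −0.11·ln0.11 = 0.2428
  cell (β,t): −0.15·ln0.15 = 0.2846
Sum = 1.619 nats.

1.619 nats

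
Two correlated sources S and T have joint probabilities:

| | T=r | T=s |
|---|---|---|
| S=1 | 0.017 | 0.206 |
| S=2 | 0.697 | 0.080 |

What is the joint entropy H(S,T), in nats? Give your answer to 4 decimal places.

0.8484 nats

H(S,T) = −Σ p(x,y)·ln p(x,y) over all 4 cells.
  cell (1,r): −0.017·ln0.017 = 0.06927
  cell (1,s): −0.206·ln0.206 = 0.32546
  cell (2,r): −0.697·ln0.697 = 0.25160
  cell (2,s): −0.080·ln0.080 = 0.20206
Sum = 0.8484 nats.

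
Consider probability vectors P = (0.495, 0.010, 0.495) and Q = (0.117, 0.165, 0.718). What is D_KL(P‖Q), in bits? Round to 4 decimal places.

0.7240 bits

D(P‖Q) = Σ p·log₂(p/q).
  0.495·log₂(0.495/0.117) = 1.03006
  0.010·log₂(0.010/0.165) = -0.04044
  0.495·log₂(0.495/0.718) = -0.26559
D(P‖Q) = 0.7240 bits.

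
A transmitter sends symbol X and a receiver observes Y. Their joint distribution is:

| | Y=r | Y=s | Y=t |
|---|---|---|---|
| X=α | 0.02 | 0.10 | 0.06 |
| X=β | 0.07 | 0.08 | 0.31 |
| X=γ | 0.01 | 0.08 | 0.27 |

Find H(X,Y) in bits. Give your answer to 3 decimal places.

2.640 bits

H(X,Y) = −Σ p(x,y)·log₂ p(x,y) over all 9 cells.
  cell (α,r): −0.02·log₂0.02 = 0.1129
  cell (α,s): −0.10·log₂0.10 = 0.3322
  cell (α,t): −0.06·log₂0.06 = 0.2435
  cell (β,r): −0.07·log₂0.07 = 0.2686
  cell (β,s): −0.08·log₂0.08 = 0.2915
  cell (β,t): −0.31·log₂0.31 = 0.5238
  cell (γ,r): −0.01·log₂0.01 = 0.0664
  cell (γ,s): −0.08·log₂0.08 = 0.2915
  cell (γ,t): −0.27·log₂0.27 = 0.5100
Sum = 2.640 bits.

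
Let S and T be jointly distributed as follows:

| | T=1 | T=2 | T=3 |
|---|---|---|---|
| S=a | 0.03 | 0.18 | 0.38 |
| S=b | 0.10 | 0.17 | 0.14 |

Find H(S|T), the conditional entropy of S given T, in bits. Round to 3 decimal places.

Chain rule: H(S|T) = H(S,T) − H(T).
Marginals: p(S) = (0.5900, 0.4100), p(T) = (0.1300, 0.3500, 0.5200).
H(S,T) = 2.2914 bits; H(T) = 1.4033 bits.
H(S|T) = 2.2914 − 1.4033 = 0.888 bits.

0.888 bits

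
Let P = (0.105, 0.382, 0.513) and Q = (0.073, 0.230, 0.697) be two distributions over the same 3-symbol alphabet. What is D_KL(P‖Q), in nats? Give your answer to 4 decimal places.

0.0747 nats

D(P‖Q) = Σ p·ln(p/q).
  0.105·ln(0.105/0.073) = 0.03817
  0.382·ln(0.382/0.230) = 0.19380
  0.513·ln(0.513/0.697) = -0.15724
D(P‖Q) = 0.0747 nats.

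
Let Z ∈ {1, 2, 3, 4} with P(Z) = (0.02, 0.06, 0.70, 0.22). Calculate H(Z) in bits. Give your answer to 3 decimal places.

1.197 bits

H(Z) = −Σ p·log₂ p.
  −(0.02)·log₂(0.02) = 0.1129
  −(0.06)·log₂(0.06) = 0.2435
  −(0.70)·log₂(0.70) = 0.3602
  −(0.22)·log₂(0.22) = 0.4806
Sum: 0.1129 + 0.2435 + 0.3602 + 0.4806 = 1.197 bits.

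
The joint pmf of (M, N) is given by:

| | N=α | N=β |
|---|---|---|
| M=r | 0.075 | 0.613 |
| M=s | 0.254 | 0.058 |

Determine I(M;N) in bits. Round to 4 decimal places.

0.3559 bits

Marginals: p(M) = (0.6880, 0.3120), p(N) = (0.3290, 0.6710).
I(M;N) = H(M) + H(N) − H(M,N).
H(M) = 0.8955, H(N) = 0.9139, H(M,N) = 1.4535.
I(M;N) = 0.8955 + 0.9139 − 1.4535 = 0.3559 bits.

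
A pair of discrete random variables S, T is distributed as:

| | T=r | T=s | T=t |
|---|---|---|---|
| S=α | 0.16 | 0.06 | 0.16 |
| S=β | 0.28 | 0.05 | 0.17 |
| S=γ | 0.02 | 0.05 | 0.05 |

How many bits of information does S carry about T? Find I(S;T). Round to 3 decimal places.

0.067 bits

Marginals: p(S) = (0.3800, 0.5000, 0.1200), p(T) = (0.4600, 0.1600, 0.3800).
I(S;T) = H(S) + H(T) − H(S,T).
H(S) = 1.3975, H(T) = 1.4688, H(S,T) = 2.7995.
I(S;T) = 1.3975 + 1.4688 − 2.7995 = 0.067 bits.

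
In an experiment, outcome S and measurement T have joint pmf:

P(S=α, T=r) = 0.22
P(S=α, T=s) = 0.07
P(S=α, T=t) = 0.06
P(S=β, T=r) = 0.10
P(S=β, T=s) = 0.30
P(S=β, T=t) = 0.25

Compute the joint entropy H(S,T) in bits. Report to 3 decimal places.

2.346 bits

H(S,T) = −Σ p(x,y)·log₂ p(x,y) over all 6 cells.
  cell (α,r): −0.22·log₂0.22 = 0.4806
  cell (α,s): −0.07·log₂0.07 = 0.2686
  cell (α,t): −0.06·log₂0.06 = 0.2435
  cell (β,r): −0.10·log₂0.10 = 0.3322
  cell (β,s): −0.30·log₂0.30 = 0.5211
  cell (β,t): −0.25·log₂0.25 = 0.5000
Sum = 2.346 bits.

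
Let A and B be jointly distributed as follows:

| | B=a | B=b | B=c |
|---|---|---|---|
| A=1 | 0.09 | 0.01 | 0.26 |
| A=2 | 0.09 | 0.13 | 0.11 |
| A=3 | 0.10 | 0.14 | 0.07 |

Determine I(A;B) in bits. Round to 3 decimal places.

0.204 bits

Marginals: p(A) = (0.3600, 0.3300, 0.3100), p(B) = (0.2800, 0.2800, 0.4400).
I(A;B) = Σ p(x,y)·log₂[p(x,y)/(p(x)p(y))].
  (1,a): 0.09·log₂(0.8929) = -0.0147
  (1,b): 0.01·log₂(0.0992) = -0.0333
  (1,c): 0.26·log₂(1.6414) = 0.1859
  (2,a): 0.09·log₂(0.9740) = -0.0034
  (2,b): 0.13·log₂(1.4069) = 0.0640
  (2,c): 0.11·log₂(0.7576) = -0.0441
  (3,a): 0.10·log₂(1.1521) = 0.0204
  (3,b): 0.14·log₂(1.6129) = 0.0966
  (3,c): 0.07·log₂(0.5132) = -0.0674
Sum = 0.204 bits.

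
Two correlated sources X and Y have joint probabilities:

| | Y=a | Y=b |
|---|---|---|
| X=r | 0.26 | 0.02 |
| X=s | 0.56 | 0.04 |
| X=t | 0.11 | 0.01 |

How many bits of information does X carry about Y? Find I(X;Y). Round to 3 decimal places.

Marginals: p(X) = (0.2800, 0.6000, 0.1200), p(Y) = (0.9300, 0.0700).
I(X;Y) = Σ p(x,y)·log₂[p(x,y)/(p(x)p(y))].
  (r,a): 0.26·log₂(0.9985) = -0.0006
  (r,b): 0.02·log₂(1.0204) = 0.0006
  (s,a): 0.56·log₂(1.0036) = 0.0029
  (s,b): 0.04·log₂(0.9524) = -0.0028
  (t,a): 0.11·log₂(0.9857) = -0.0023
  (t,b): 0.01·log₂(1.1905) = 0.0025
Sum = 0.000 bits.

0.000 bits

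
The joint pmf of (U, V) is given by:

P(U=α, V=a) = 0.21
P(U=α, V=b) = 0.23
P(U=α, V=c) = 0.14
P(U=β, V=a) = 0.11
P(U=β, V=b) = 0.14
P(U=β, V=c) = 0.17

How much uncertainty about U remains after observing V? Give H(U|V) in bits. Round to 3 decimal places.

0.959 bits

Marginals: p(U) = (0.5800, 0.4200), p(V) = (0.3200, 0.3700, 0.3100).
H(U|V) = Σ p(V) · H(U|V=·).
  V=a: p=0.3200, H(U|V=a) = 0.9284
  V=b: p=0.3700, H(U|V=b) = 0.9569
  V=c: p=0.3100, H(U|V=c) = 0.9932
Weighted sum = 0.959 bits.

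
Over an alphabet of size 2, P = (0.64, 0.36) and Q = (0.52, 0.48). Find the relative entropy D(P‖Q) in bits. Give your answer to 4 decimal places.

0.0423 bits

D(P‖Q) = Σ p·log₂(p/q).
  0.64·log₂(0.64/0.52) = 0.19172
  0.36·log₂(0.36/0.48) = -0.14941
D(P‖Q) = 0.0423 bits.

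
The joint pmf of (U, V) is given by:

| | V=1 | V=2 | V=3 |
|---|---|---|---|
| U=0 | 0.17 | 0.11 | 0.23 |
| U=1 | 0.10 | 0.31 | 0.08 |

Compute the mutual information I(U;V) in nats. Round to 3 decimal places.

0.096 nats

Marginals: p(U) = (0.5100, 0.4900), p(V) = (0.2700, 0.4200, 0.3100).
I(U;V) = Σ p(x,y)·ln[p(x,y)/(p(x)p(y))].
  (0,1): 0.17·ln(1.2346) = 0.0358
  (0,2): 0.11·ln(0.5135) = -0.0733
  (0,3): 0.23·ln(1.4548) = 0.0862
  (1,1): 0.10·ln(0.7559) = -0.0280
  (1,2): 0.31·ln(1.5063) = 0.1270
  (1,3): 0.08·ln(0.5267) = -0.0513
Sum = 0.096 nats.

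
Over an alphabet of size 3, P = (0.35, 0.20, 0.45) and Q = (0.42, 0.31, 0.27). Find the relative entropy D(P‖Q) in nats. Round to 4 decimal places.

0.0784 nats

D(P‖Q) = Σ p·ln(p/q).
  0.35·ln(0.35/0.42) = -0.06381
  0.20·ln(0.20/0.31) = -0.08765
  0.45·ln(0.45/0.27) = 0.22987
D(P‖Q) = 0.0784 nats.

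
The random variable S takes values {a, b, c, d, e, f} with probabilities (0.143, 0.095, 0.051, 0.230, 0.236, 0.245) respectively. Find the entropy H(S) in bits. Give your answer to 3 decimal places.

H(S) = −Σ p·log₂ p.
  −(0.143)·log₂(0.143) = 0.4012
  −(0.095)·log₂(0.095) = 0.3226
  −(0.051)·log₂(0.051) = 0.2190
  −(0.230)·log₂(0.230) = 0.4877
  −(0.236)·log₂(0.236) = 0.4916
  −(0.245)·log₂(0.245) = 0.4971
Sum: 0.4012 + 0.3226 + 0.2190 + 0.4877 + 0.4916 + 0.4971 = 2.419 bits.

2.419 bits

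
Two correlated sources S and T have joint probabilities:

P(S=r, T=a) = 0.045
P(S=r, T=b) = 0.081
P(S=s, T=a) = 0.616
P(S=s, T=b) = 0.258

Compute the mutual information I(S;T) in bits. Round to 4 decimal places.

0.0403 bits

Marginals: p(S) = (0.1260, 0.8740), p(T) = (0.6610, 0.3390).
I(S;T) = Σ p(x,y)·log₂[p(x,y)/(p(x)p(y))].
  (r,a): 0.045·log₂(0.5403) = -0.03997
  (r,b): 0.081·log₂(1.8963) = 0.07478
  (s,a): 0.616·log₂(1.0663) = 0.05703
  (s,b): 0.258·log₂(0.8708) = -0.05150
Sum = 0.0403 bits.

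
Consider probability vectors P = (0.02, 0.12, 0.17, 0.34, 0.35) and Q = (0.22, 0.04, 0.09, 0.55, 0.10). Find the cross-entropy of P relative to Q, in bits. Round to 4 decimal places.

H(P,Q) = −Σ p·log₂ q.
  −0.02·log₂(0.22) = 0.04369
  −0.12·log₂(0.04) = 0.55726
  −0.17·log₂(0.09) = 0.59057
  −0.34·log₂(0.55) = 0.29325
  −0.35·log₂(0.10) = 1.16267
H(P,Q) = 2.6474 bits.

2.6474 bits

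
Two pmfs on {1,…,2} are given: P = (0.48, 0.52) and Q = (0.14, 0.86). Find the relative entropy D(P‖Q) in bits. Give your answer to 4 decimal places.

D(P‖Q) = Σ p·log₂(p/q).
  0.48·log₂(0.48/0.14) = 0.85325
  0.52·log₂(0.52/0.86) = -0.37743
D(P‖Q) = 0.4758 bits.

0.4758 bits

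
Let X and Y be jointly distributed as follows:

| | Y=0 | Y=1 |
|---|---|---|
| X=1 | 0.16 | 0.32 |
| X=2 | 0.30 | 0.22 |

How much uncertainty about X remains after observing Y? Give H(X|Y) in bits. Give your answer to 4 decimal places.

Chain rule: H(X|Y) = H(X,Y) − H(Y).
Marginals: p(X) = (0.4800, 0.5200), p(Y) = (0.4600, 0.5400).
H(X,Y) = 1.9507 bits; H(Y) = 0.9954 bits.
H(X|Y) = 1.9507 − 0.9954 = 0.9553 bits.

0.9553 bits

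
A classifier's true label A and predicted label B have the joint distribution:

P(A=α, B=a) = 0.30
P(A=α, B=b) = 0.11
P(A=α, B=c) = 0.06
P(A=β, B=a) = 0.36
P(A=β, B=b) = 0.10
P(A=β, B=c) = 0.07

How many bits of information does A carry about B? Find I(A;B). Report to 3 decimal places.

0.002 bits

Marginals: p(A) = (0.4700, 0.5300), p(B) = (0.6600, 0.2100, 0.1300).
I(A;B) = H(A) + H(B) − H(A,B).
H(A) = 0.9974, H(B) = 1.2511, H(A,B) = 2.2463.
I(A;B) = 0.9974 + 1.2511 − 2.2463 = 0.002 bits.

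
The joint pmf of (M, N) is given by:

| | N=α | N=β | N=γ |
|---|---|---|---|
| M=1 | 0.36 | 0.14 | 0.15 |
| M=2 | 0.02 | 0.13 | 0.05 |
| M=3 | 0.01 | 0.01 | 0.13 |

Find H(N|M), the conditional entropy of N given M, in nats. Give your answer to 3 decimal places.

Chain rule: H(N|M) = H(M,N) − H(M).
Marginals: p(M) = (0.6500, 0.2000, 0.1500), p(N) = (0.3900, 0.2800, 0.3300).
H(M,N) = 1.7782 nats; H(M) = 0.8865 nats.
H(N|M) = 1.7782 − 0.8865 = 0.892 nats.

0.892 nats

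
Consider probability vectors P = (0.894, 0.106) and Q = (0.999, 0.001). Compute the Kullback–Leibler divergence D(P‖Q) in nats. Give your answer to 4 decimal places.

D(P‖Q) = Σ p·ln(p/q).
  0.894·ln(0.894/0.999) = -0.09928
  0.106·ln(0.106/0.001) = 0.49432
D(P‖Q) = 0.3950 nats.

0.3950 nats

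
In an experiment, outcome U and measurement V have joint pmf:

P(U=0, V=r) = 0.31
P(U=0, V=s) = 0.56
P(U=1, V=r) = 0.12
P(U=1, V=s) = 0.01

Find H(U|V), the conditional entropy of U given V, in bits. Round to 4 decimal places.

0.4399 bits

Marginals: p(U) = (0.8700, 0.1300), p(V) = (0.4300, 0.5700).
H(U|V) = Σ p(V) · H(U|V=·).
  V=r: p=0.4300, H(U|V=r) = 0.8542
  V=s: p=0.5700, H(U|V=s) = 0.1274
Weighted sum = 0.4399 bits.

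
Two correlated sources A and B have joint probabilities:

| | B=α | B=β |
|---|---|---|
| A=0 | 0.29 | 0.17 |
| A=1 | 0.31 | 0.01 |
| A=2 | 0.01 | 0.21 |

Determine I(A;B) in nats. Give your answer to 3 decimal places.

0.281 nats

Marginals: p(A) = (0.4600, 0.3200, 0.2200), p(B) = (0.6100, 0.3900).
I(A;B) = Σ p(x,y)·ln[p(x,y)/(p(x)p(y))].
  (0,α): 0.29·ln(1.0335) = 0.0096
  (0,β): 0.17·ln(0.9476) = -0.0091
  (1,α): 0.31·ln(1.5881) = 0.1434
  (1,β): 0.01·ln(0.0801) = -0.0252
  (2,α): 0.01·ln(0.0745) = -0.0260
  (2,β): 0.21·ln(2.4476) = 0.1880
Sum = 0.281 nats.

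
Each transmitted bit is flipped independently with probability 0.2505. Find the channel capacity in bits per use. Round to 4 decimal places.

Binary symmetric channel: C = 1 − h₂(ε) where h₂ is the binary entropy function.
h₂(0.2505) = −0.2505·log₂0.2505 − 0.7495·log₂0.7495 = 0.8121.
C = 1 − 0.8121 = 0.1879 bits per channel use.

0.1879 bits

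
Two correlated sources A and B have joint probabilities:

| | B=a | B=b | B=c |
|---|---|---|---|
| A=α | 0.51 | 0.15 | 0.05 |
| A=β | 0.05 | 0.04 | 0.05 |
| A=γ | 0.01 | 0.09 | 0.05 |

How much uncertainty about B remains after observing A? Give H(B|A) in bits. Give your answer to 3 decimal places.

1.177 bits

Marginals: p(A) = (0.7100, 0.1400, 0.1500), p(B) = (0.5700, 0.2800, 0.1500).
H(B|A) = Σ p(A) · H(B|A=·).
  A=α: p=0.7100, H(B|A=α) = 1.0863
  A=β: p=0.1400, H(B|A=β) = 1.5774
  A=γ: p=0.1500, H(B|A=γ) = 1.2310
Weighted sum = 1.177 bits.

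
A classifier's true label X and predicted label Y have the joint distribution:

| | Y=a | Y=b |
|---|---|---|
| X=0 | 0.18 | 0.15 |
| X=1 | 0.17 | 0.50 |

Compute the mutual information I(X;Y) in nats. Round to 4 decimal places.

Marginals: p(X) = (0.3300, 0.6700), p(Y) = (0.3500, 0.6500).
I(X;Y) = H(X) + H(Y) − H(X,Y).
H(X) = 0.6342, H(Y) = 0.6474, H(X,Y) = 1.2410.
I(X;Y) = 0.6342 + 0.6474 − 1.2410 = 0.0406 nats.

0.0406 nats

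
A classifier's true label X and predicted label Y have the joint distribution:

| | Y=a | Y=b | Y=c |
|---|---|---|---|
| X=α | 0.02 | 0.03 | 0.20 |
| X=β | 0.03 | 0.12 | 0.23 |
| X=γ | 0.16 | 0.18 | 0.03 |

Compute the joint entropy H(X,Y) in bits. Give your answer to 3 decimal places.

2.756 bits

H(X,Y) = −Σ p(x,y)·log₂ p(x,y) over all 9 cells.
  cell (α,a): −0.02·log₂0.02 = 0.1129
  cell (α,b): −0.03·log₂0.03 = 0.1518
  cell (α,c): −0.20·log₂0.20 = 0.4644
  cell (β,a): −0.03·log₂0.03 = 0.1518
  cell (β,b): −0.12·log₂0.12 = 0.3671
  cell (β,c): −0.23·log₂0.23 = 0.4877
  cell (γ,a): −0.16·log₂0.16 = 0.4230
  cell (γ,b): −0.18·log₂0.18 = 0.4453
  cell (γ,c): −0.03·log₂0.03 = 0.1518
Sum = 2.756 bits.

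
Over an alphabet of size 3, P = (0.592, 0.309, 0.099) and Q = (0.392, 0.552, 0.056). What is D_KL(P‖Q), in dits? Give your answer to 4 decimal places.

D(P‖Q) = Σ p·log₁₀(p/q).
  0.592·log₁₀(0.592/0.392) = 0.10599
  0.309·log₁₀(0.309/0.552) = -0.07786
  0.099·log₁₀(0.099/0.056) = 0.02450
D(P‖Q) = 0.0526 dits.

0.0526 dits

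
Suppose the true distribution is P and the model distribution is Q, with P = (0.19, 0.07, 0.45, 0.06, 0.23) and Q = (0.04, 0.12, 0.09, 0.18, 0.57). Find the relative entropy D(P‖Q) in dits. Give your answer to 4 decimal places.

0.3074 dits

D(P‖Q) = Σ p·log₁₀(p/q).
  0.19·log₁₀(0.19/0.04) = 0.12857
  0.07·log₁₀(0.07/0.12) = -0.01639
  0.45·log₁₀(0.45/0.09) = 0.31454
  0.06·log₁₀(0.06/0.18) = -0.02863
  0.23·log₁₀(0.23/0.57) = -0.09065
D(P‖Q) = 0.3074 dits.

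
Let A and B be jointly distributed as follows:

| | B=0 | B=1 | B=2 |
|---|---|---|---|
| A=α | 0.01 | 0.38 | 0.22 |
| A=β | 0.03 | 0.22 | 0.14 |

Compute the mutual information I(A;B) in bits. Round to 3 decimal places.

0.016 bits

Marginals: p(A) = (0.6100, 0.3900), p(B) = (0.0400, 0.6000, 0.3600).
I(A;B) = Σ p(x,y)·log₂[p(x,y)/(p(x)p(y))].
  (α,0): 0.01·log₂(0.4098) = -0.0129
  (α,1): 0.38·log₂(1.0383) = 0.0206
  (α,2): 0.22·log₂(1.0018) = 0.0006
  (β,0): 0.03·log₂(1.9231) = 0.0283
  (β,1): 0.22·log₂(0.9402) = -0.0196
  (β,2): 0.14·log₂(0.9972) = -0.0006
Sum = 0.016 bits.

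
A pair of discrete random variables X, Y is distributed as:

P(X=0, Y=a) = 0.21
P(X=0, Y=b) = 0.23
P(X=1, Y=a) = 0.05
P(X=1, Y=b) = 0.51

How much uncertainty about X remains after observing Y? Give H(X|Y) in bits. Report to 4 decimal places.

0.8453 bits

Chain rule: H(X|Y) = H(X,Y) − H(Y).
Marginals: p(X) = (0.4400, 0.5600), p(Y) = (0.2600, 0.7400).
H(X,Y) = 1.6720 bits; H(Y) = 0.8267 bits.
H(X|Y) = 1.6720 − 0.8267 = 0.8453 bits.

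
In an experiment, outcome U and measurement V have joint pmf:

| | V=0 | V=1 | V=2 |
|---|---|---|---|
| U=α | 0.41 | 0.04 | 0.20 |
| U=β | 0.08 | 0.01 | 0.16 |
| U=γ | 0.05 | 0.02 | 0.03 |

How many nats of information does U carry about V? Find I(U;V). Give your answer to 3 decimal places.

Marginals: p(U) = (0.6500, 0.2500, 0.1000), p(V) = (0.5400, 0.0700, 0.3900).
I(U;V) = H(U) + H(V) − H(U,V).
H(U) = 0.8568, H(V) = 0.8861, H(U,V) = 1.6907.
I(U;V) = 0.8568 + 0.8861 − 1.6907 = 0.052 nats.

0.052 nats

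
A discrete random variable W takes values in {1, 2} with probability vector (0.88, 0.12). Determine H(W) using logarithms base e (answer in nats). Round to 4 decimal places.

H(W) = −Σ p·ln p.
  −(0.88)·ln(0.88) = 0.11249
  −(0.12)·ln(0.12) = 0.25443
Sum: 0.11249 + 0.25443 = 0.3669 nats.

0.3669 nats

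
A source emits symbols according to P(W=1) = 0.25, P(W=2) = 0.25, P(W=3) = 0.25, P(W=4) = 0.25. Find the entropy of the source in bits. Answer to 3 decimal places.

H(W) = −Σ p·log₂ p.
  −(0.25)·log₂(0.25) = 0.5000
  −(0.25)·log₂(0.25) = 0.5000
  −(0.25)·log₂(0.25) = 0.5000
  −(0.25)·log₂(0.25) = 0.5000
Sum: 0.5000 + 0.5000 + 0.5000 + 0.5000 = 2.000 bits.

2.000 bits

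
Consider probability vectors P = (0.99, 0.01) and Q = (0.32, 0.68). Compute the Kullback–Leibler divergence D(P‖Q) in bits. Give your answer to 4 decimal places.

D(P‖Q) = Σ p·log₂(p/q).
  0.99·log₂(0.99/0.32) = 1.61306
  0.01·log₂(0.01/0.68) = -0.06087
D(P‖Q) = 1.5522 bits.

1.5522 bits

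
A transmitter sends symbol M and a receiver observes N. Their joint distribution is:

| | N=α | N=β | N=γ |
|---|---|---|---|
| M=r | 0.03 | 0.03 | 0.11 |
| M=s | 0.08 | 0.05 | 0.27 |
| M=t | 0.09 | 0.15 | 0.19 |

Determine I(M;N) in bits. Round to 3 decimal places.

Marginals: p(M) = (0.1700, 0.4000, 0.4300), p(N) = (0.2000, 0.2300, 0.5700).
I(M;N) = Σ p(x,y)·log₂[p(x,y)/(p(x)p(y))].
  (r,α): 0.03·log₂(0.8824) = -0.0054
  (r,β): 0.03·log₂(0.7673) = -0.0115
  (r,γ): 0.11·log₂(1.1352) = 0.0201
  (s,α): 0.08·log₂(1.0000) = 0.0000
  (s,β): 0.05·log₂(0.5435) = -0.0440
  (s,γ): 0.27·log₂(1.1842) = 0.0659
  (t,α): 0.09·log₂(1.0465) = 0.0059
  (t,β): 0.15·log₂(1.5167) = 0.0901
  (t,γ): 0.19·log₂(0.7752) = -0.0698
Sum = 0.051 bits.

0.051 bits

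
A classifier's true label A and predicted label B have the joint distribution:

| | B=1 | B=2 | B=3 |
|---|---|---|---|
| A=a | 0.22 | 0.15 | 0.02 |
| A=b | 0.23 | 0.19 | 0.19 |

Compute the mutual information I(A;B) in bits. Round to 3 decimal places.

Marginals: p(A) = (0.3900, 0.6100), p(B) = (0.4500, 0.3400, 0.2100).
I(A;B) = H(A) + H(B) − H(A,B).
H(A) = 0.9648, H(B) = 1.5204, H(A,B) = 2.4021.
I(A;B) = 0.9648 + 1.5204 − 2.4021 = 0.083 bits.

0.083 bits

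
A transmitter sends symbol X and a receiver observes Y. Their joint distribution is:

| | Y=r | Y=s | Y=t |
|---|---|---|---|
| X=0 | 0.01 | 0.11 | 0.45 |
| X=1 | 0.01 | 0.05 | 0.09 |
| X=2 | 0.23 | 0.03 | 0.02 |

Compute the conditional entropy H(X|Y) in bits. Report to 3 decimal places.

0.859 bits

Marginals: p(X) = (0.5700, 0.1500, 0.2800), p(Y) = (0.2500, 0.1900, 0.5600).
H(X|Y) = Σ p(Y) · H(X|Y=·).
  Y=r: p=0.2500, H(X|Y=r) = 0.4822
  Y=s: p=0.1900, H(X|Y=s) = 1.3838
  Y=t: p=0.5600, H(X|Y=t) = 0.8491
Weighted sum = 0.859 bits.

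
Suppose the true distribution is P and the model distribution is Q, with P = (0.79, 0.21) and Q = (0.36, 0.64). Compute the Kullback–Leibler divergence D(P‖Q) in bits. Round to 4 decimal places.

D(P‖Q) = Σ p·log₂(p/q).
  0.79·log₂(0.79/0.36) = 0.89575
  0.21·log₂(0.21/0.64) = -0.33761
D(P‖Q) = 0.5581 bits.

0.5581 bits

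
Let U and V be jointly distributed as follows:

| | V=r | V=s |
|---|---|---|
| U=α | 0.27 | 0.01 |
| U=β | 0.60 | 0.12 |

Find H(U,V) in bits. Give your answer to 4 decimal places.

1.3857 bits

H(U,V) = −Σ p(x,y)·log₂ p(x,y) over all 4 cells.
  cell (α,r): −0.27·log₂0.27 = 0.51002
  cell (α,s): −0.01·log₂0.01 = 0.06644
  cell (β,r): −0.60·log₂0.60 = 0.44218
  cell (β,s): −0.12·log₂0.12 = 0.36707
Sum = 1.3857 bits.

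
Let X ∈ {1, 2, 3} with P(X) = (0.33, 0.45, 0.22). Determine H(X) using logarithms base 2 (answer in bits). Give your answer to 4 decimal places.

H(X) = −Σ p·log₂ p.
  −(0.33)·log₂(0.33) = 0.52782
  −(0.45)·log₂(0.45) = 0.51840
  −(0.22)·log₂(0.22) = 0.48057
Sum: 0.52782 + 0.51840 + 0.48057 = 1.5268 bits.

1.5268 bits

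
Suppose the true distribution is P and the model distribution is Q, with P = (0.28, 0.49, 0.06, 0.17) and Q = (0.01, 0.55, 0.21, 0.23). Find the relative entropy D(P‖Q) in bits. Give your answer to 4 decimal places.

D(P‖Q) = Σ p·log₂(p/q).
  0.28·log₂(0.28/0.01) = 1.34606
  0.49·log₂(0.49/0.55) = -0.08166
  0.06·log₂(0.06/0.21) = -0.10844
  0.17·log₂(0.17/0.23) = -0.07414
D(P‖Q) = 1.0818 bits.

1.0818 bits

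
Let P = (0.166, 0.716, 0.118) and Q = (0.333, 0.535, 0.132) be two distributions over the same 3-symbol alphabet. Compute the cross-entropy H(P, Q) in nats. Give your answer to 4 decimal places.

0.8693 nats

H(P,Q) = −Σ p·ln q.
  −0.166·ln(0.333) = 0.18254
  −0.716·ln(0.535) = 0.44785
  −0.118·ln(0.132) = 0.23894
H(P,Q) = 0.8693 nats.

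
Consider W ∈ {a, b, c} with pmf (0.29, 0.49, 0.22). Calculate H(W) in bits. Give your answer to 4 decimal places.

H(W) = −Σ p·log₂ p.
  −(0.29)·log₂(0.29) = 0.51790
  −(0.49)·log₂(0.49) = 0.50428
  −(0.22)·log₂(0.22) = 0.48057
Sum: 0.51790 + 0.50428 + 0.48057 = 1.5028 bits.

1.5028 bits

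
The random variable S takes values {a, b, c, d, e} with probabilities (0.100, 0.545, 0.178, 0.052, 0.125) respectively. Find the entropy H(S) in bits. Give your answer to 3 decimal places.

1.849 bits

H(S) = −Σ p·log₂ p.
  −(0.100)·log₂(0.100) = 0.3322
  −(0.545)·log₂(0.545) = 0.4772
  −(0.178)·log₂(0.178) = 0.4432
  −(0.052)·log₂(0.052) = 0.2218
  −(0.125)·log₂(0.125) = 0.3750
Sum: 0.3322 + 0.4772 + 0.4432 + 0.2218 + 0.3750 = 1.849 bits.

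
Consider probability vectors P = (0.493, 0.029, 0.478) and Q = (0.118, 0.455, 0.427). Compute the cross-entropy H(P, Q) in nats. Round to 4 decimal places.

1.4832 nats

H(P,Q) = −Σ p·ln q.
  −0.493·ln(0.118) = 1.05358
  −0.029·ln(0.455) = 0.02284
  −0.478·ln(0.427) = 0.40676
H(P,Q) = 1.4832 nats.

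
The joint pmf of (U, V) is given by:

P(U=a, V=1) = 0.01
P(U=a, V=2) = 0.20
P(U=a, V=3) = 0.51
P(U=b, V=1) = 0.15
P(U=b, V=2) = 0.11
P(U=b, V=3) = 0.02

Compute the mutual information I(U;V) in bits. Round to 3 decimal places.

0.388 bits

Marginals: p(U) = (0.7200, 0.2800), p(V) = (0.1600, 0.3100, 0.5300).
I(U;V) = H(U) + H(V) − H(U,V).
H(U) = 0.8555, H(V) = 1.4323, H(U,V) = 1.9000.
I(U;V) = 0.8555 + 1.4323 − 1.9000 = 0.388 bits.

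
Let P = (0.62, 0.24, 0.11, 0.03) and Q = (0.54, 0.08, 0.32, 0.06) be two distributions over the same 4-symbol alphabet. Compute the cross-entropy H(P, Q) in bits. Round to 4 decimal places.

H(P,Q) = −Σ p·log₂ q.
  −0.62·log₂(0.54) = 0.55116
  −0.24·log₂(0.08) = 0.87453
  −0.11·log₂(0.32) = 0.18082
  −0.03·log₂(0.06) = 0.12177
H(P,Q) = 1.7283 bits.

1.7283 bits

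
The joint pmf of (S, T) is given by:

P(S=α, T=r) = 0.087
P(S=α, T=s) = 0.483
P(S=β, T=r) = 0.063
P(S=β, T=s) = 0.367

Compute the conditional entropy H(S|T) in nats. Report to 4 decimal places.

0.6833 nats

Chain rule: H(S|T) = H(S,T) − H(T).
Marginals: p(S) = (0.5700, 0.4300), p(T) = (0.1500, 0.8500).
H(S,T) = 1.1060 nats; H(T) = 0.4227 nats.
H(S|T) = 1.1060 − 0.4227 = 0.6833 nats.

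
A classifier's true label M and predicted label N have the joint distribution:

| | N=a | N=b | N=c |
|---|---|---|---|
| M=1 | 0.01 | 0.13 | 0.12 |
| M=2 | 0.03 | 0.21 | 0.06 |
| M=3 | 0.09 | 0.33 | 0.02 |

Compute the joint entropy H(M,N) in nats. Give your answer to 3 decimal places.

H(M,N) = −Σ p(x,y)·ln p(x,y) over all 9 cells.
  cell (1,a): −0.01·ln0.01 = 0.0461
  cell (1,b): −0.13·ln0.13 = 0.2652
  cell (1,c): −0.12·ln0.12 = 0.2544
  cell (2,a): −0.03·ln0.03 = 0.1052
  cell (2,b): −0.21·ln0.21 = 0.3277
  cell (2,c): −0.06·ln0.06 = 0.1688
  cell (3,a): −0.09·ln0.09 = 0.2167
  cell (3,b): −0.33·ln0.33 = 0.3659
  cell (3,c): −0.02·ln0.02 = 0.0782
Sum = 1.828 nats.

1.828 nats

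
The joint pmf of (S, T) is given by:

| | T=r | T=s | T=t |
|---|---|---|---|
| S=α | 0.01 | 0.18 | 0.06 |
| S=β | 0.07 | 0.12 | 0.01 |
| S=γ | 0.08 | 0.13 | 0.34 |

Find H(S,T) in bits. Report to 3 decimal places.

H(S,T) = −Σ p(x,y)·log₂ p(x,y) over all 9 cells.
  cell (α,r): −0.01·log₂0.01 = 0.0664
  cell (α,s): −0.18·log₂0.18 = 0.4453
  cell (α,t): −0.06·log₂0.06 = 0.2435
  cell (β,r): −0.07·log₂0.07 = 0.2686
  cell (β,s): −0.12·log₂0.12 = 0.3671
  cell (β,t): −0.01·log₂0.01 = 0.0664
  cell (γ,r): −0.08·log₂0.08 = 0.2915
  cell (γ,s): −0.13·log₂0.13 = 0.3826
  cell (γ,t): −0.34·log₂0.34 = 0.5292
Sum = 2.661 bits.

2.661 bits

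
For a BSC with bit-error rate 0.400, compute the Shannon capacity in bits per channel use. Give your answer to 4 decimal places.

Binary symmetric channel: C = 1 − h₂(ε) where h₂ is the binary entropy function.
h₂(0.400) = −0.400·log₂0.400 − 0.600·log₂0.600 = 0.9710.
C = 1 − 0.9710 = 0.0290 bits per channel use.

0.0290 bits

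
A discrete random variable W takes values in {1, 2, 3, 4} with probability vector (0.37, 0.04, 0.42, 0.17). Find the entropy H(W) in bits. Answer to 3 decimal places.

1.677 bits

H(W) = −Σ p·log₂ p.
  −(0.37)·log₂(0.37) = 0.5307
  −(0.04)·log₂(0.04) = 0.1858
  −(0.42)·log₂(0.42) = 0.5256
  −(0.17)·log₂(0.17) = 0.4346
Sum: 0.5307 + 0.1858 + 0.5256 + 0.4346 = 1.677 bits.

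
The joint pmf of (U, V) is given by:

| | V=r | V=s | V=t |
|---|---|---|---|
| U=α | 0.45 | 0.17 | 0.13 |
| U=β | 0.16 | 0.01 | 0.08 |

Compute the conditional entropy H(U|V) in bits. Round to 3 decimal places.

0.763 bits

Marginals: p(U) = (0.7500, 0.2500), p(V) = (0.6100, 0.1800, 0.2100).
H(U|V) = Σ p(V) · H(U|V=·).
  V=r: p=0.6100, H(U|V=r) = 0.8302
  V=s: p=0.1800, H(U|V=s) = 0.3095
  V=t: p=0.2100, H(U|V=t) = 0.9587
Weighted sum = 0.763 bits.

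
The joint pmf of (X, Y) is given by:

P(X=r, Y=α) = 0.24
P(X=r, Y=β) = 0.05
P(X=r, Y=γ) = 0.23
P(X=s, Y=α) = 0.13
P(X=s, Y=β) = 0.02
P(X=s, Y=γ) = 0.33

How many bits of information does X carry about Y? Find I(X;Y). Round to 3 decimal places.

0.045 bits

Marginals: p(X) = (0.5200, 0.4800), p(Y) = (0.3700, 0.0700, 0.5600).
I(X;Y) = Σ p(x,y)·log₂[p(x,y)/(p(x)p(y))].
  (r,α): 0.24·log₂(1.2474) = 0.0765
  (r,β): 0.05·log₂(1.3736) = 0.0229
  (r,γ): 0.23·log₂(0.7898) = -0.0783
  (s,α): 0.13·log₂(0.7320) = -0.0585
  (s,β): 0.02·log₂(0.5952) = -0.0150
  (s,γ): 0.33·log₂(1.2277) = 0.0977
Sum = 0.045 bits.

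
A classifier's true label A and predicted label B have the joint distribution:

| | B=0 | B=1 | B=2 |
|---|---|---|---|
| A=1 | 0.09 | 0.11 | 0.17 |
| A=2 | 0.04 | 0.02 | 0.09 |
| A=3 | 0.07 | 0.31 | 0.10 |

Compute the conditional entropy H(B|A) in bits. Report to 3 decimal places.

Chain rule: H(B|A) = H(A,B) − H(A).
Marginals: p(A) = (0.3700, 0.1500, 0.4800), p(B) = (0.2000, 0.4400, 0.3600).
H(A,B) = 2.8334 bits; H(A) = 1.4495 bits.
H(B|A) = 2.8334 − 1.4495 = 1.384 bits.

1.384 bits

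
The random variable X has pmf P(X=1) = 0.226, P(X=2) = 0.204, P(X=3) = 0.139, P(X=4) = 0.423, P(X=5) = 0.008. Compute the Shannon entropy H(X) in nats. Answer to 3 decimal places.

H(X) = −Σ p·ln p.
  −(0.226)·ln(0.226) = 0.3361
  −(0.204)·ln(0.204) = 0.3243
  −(0.139)·ln(0.139) = 0.2743
  −(0.423)·ln(0.423) = 0.3639
  −(0.008)·ln(0.008) = 0.0386
Sum: 0.3361 + 0.3243 + 0.2743 + 0.3639 + 0.0386 = 1.337 nats.

1.337 nats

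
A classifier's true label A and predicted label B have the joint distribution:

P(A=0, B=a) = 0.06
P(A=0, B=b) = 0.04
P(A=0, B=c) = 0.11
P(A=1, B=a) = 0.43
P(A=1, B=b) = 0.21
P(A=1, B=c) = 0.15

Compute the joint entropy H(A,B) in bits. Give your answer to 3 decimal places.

2.187 bits

H(A,B) = −Σ p(x,y)·log₂ p(x,y) over all 6 cells.
  cell (0,a): −0.06·log₂0.06 = 0.2435
  cell (0,b): −0.04·log₂0.04 = 0.1858
  cell (0,c): −0.11·log₂0.11 = 0.3503
  cell (1,a): −0.43·log₂0.43 = 0.5236
  cell (1,b): −0.21·log₂0.21 = 0.4728
  cell (1,c): −0.15·log₂0.15 = 0.4105
Sum = 2.187 bits.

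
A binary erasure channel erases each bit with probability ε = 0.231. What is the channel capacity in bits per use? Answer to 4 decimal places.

0.7690 bits

Binary erasure channel: capacity C = 1 − ε.
C = 1 − 0.231 = 0.7690 bits per channel use.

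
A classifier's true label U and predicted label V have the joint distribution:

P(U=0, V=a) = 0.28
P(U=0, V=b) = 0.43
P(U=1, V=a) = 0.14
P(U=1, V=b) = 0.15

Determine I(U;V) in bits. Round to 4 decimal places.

0.0047 bits

Marginals: p(U) = (0.7100, 0.2900), p(V) = (0.4200, 0.5800).
I(U;V) = Σ p(x,y)·log₂[p(x,y)/(p(x)p(y))].
  (0,a): 0.28·log₂(0.9390) = -0.02544
  (0,b): 0.43·log₂(1.0442) = 0.02683
  (1,a): 0.14·log₂(1.1494) = 0.02813
  (1,b): 0.15·log₂(0.8918) = -0.02478
Sum = 0.0047 bits.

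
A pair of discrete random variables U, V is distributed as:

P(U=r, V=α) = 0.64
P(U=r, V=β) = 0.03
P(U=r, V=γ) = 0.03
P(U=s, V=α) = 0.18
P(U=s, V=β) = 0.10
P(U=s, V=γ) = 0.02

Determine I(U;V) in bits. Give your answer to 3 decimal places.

0.109 bits

Marginals: p(U) = (0.7000, 0.3000), p(V) = (0.8200, 0.1300, 0.0500).
I(U;V) = Σ p(x,y)·log₂[p(x,y)/(p(x)p(y))].
  (r,α): 0.64·log₂(1.1150) = 0.1005
  (r,β): 0.03·log₂(0.3297) = -0.0480
  (r,γ): 0.03·log₂(0.8571) = -0.0067
  (s,α): 0.18·log₂(0.7317) = -0.0811
  (s,β): 0.10·log₂(2.5641) = 0.1358
  (s,γ): 0.02·log₂(1.3333) = 0.0083
Sum = 0.109 bits.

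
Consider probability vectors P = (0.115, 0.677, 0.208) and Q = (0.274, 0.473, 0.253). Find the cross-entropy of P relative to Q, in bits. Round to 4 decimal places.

H(P,Q) = −Σ p·log₂ q.
  −0.115·log₂(0.274) = 0.21479
  −0.677·log₂(0.473) = 0.73122
  −0.208·log₂(0.253) = 0.41242
H(P,Q) = 1.3584 bits.

1.3584 bits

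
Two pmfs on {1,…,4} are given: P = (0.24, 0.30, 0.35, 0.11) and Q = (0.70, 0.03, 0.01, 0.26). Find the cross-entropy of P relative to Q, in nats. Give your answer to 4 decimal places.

2.8976 nats

H(P,Q) = −Σ p·ln q.
  −0.24·ln(0.70) = 0.08560
  −0.30·ln(0.03) = 1.05197
  −0.35·ln(0.01) = 1.61181
  −0.11·ln(0.26) = 0.14818
H(P,Q) = 2.8976 nats.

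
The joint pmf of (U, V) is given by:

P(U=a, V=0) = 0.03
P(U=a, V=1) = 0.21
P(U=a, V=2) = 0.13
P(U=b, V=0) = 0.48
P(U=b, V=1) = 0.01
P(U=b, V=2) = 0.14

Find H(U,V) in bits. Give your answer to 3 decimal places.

1.979 bits

H(U,V) = −Σ p(x,y)·log₂ p(x,y) over all 6 cells.
  cell (a,0): −0.03·log₂0.03 = 0.1518
  cell (a,1): −0.21·log₂0.21 = 0.4728
  cell (a,2): −0.13·log₂0.13 = 0.3826
  cell (b,0): −0.48·log₂0.48 = 0.5083
  cell (b,1): −0.01·log₂0.01 = 0.0664
  cell (b,2): −0.14·log₂0.14 = 0.3971
Sum = 1.979 bits.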